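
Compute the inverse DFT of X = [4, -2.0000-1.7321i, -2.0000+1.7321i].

x[n] = (1/3) Σ(k=0 to 2) X[k] · e^(2πikn/3)

Computing each x[n]:
x[0] = 0
x[1] = 3
x[2] = 1

x = [0, 3, 1]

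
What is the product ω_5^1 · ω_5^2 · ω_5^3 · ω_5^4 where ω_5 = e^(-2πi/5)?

The primitive 5th roots of unity are ω_5^k for k coprime to 5: k ∈ {1, 2, 3, 4}
Their product equals the constant term of the cyclotomic polynomial Φ_5(x) up to sign.
For n ≥ 3, the product of all primitive nth roots of unity is 1. (For n=1 it is 1; for n=2 it is -1.)

1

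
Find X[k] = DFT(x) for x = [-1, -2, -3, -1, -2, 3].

X[k] = Σ(n=0 to 5) x[n] · ω_6^(nk)
where ω_6 = e^(-2πi/6)

Computing each X[k]:
X[0] = -6
X[1] = 3.0000+5.1962i
X[2] = 3.4641i
X[3] = -6
X[4] = -3.4641i
X[5] = 3.0000-5.1962i

X = [-6, 3.0000+5.1962i, 3.4641i, -6, -3.4641i, 3.0000-5.1962i]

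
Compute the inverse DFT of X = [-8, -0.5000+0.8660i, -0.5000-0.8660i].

x[n] = (1/3) Σ(k=0 to 2) X[k] · e^(2πikn/3)

Computing each x[n]:
x[0] = -3
x[1] = -3
x[2] = -2

x = [-3, -3, -2]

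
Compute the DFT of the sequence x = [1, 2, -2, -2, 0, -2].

X[k] = Σ(n=0 to 5) x[n] · ω_6^(nk)
where ω_6 = e^(-2πi/6)

Computing each X[k]:
X[0] = -3
X[1] = 4.0000-1.7321i
X[2] = -5.1962i
X[3] = 1
X[4] = 5.1962i
X[5] = 4.0000+1.7321i

X = [-3, 4.0000-1.7321i, -5.1962i, 1, 5.1962i, 4.0000+1.7321i]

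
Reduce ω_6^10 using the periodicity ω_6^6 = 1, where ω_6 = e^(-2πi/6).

Since ω_6^6 = 1, powers reduce modulo 6.
10 mod 6 = 4
So ω_6^10 = ω_6^4 = e^(-2πi·4/6)

ω_6^10 = ω_6^4 = -0.5000+0.8660i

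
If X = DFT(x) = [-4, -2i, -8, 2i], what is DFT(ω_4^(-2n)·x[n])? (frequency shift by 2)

Modulation property: DFT(ω_4^(-2n)·x[n]) = X[(k-2) mod 4], so circularly shift X by 2 positions.

X[k-2] = [-8, 2i, -4, -2i]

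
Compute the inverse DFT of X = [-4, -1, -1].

x[n] = (1/3) Σ(k=0 to 2) X[k] · e^(2πikn/3)

Computing each x[n]:
x[0] = -2
x[1] = -1
x[2] = -1

x = [-2, -1, -1]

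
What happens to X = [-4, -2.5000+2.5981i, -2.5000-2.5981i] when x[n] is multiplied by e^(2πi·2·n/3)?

Modulation property: DFT(ω_3^(-2n)·x[n]) = X[(k-2) mod 3], so circularly shift X by 2 positions.

X[k-2] = [-2.5000+2.5981i, -2.5000-2.5981i, -4]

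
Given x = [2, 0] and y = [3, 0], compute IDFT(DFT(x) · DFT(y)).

(x ⊛ y)[n] = Σ(m=0 to 1) x[m] · y[(n-m) mod 2]

Computing each output sample:
(x ⊛ y)[0] = 6
(x ⊛ y)[1] = 0

x ⊛ y = [6, 0]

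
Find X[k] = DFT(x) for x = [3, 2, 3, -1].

X[k] = Σ(n=0 to 3) x[n] · ω_4^(nk)
where ω_4 = e^(-2πi/4)

Computing each X[k]:
X[0] = 7
X[1] = -3i
X[2] = 5
X[3] = 3i

X = [7, -3i, 5, 3i]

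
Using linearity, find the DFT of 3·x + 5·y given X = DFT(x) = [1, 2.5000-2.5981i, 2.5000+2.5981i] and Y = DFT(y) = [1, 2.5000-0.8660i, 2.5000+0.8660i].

By linearity: DFT(3x + 5y) = 3·DFT(x) + 5·DFT(y)
= 3·[1, 2.5000-2.5981i, 2.5000+2.5981i] + 5·[1, 2.5000-0.8660i, 2.5000+0.8660i]

Computing element-wise:
Z[0] = 3·(1) + 5·(1) = 8
Z[1] = 3·(2.5000-2.5981i) + 5·(2.5000-0.8660i) = 20.0000-12.1243i
Z[2] = 3·(2.5000+2.5981i) + 5·(2.5000+0.8660i) = 20.0000+12.1243i

DFT(3x + 5y) = 3·X + 5·Y = [8, 20.0000-12.1243i, 20.0000+12.1243i]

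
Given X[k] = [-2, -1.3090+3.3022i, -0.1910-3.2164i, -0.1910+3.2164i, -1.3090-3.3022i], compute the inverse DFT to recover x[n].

x[n] = (1/5) Σ(k=0 to 4) X[k] · e^(2πikn/5)

Computing each x[n]:
x[0] = -1
x[1] = -1
x[2] = -2
x[3] = 2
x[4] = 0

x = [-1, -1, -2, 2, 0]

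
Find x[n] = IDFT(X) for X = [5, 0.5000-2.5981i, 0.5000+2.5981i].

x[n] = (1/3) Σ(k=0 to 2) X[k] · e^(2πikn/3)

Computing each x[n]:
x[0] = 2
x[1] = 3
x[2] = 0

x = [2, 3, 0]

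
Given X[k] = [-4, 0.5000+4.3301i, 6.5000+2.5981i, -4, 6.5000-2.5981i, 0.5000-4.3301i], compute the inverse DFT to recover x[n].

x[n] = (1/6) Σ(k=0 to 5) X[k] · e^(2πikn/6)

Computing each x[n]:
x[0] = 1
x[1] = -3
x[2] = -3
x[3] = 2
x[4] = -2
x[5] = 1

x = [1, -3, -3, 2, -2, 1]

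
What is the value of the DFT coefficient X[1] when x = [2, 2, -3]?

X[1] = Σ(n=0 to 2) x[n] · ω_3^(1n) where ω_3 = e^(-2πi/3)
= (2)·ω_3^0 + (2)·ω_3^1 + (-3)·ω_3^2

X[1] = 2.5000-4.3301i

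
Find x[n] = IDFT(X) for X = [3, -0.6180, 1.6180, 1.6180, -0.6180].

x[n] = (1/5) Σ(k=0 to 4) X[k] · e^(2πikn/5)

Computing each x[n]:
x[0] = 1
x[1] = 0
x[2] = 1
x[3] = 1
x[4] = 0

x = [1, 0, 1, 1, 0]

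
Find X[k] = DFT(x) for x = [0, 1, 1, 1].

X[k] = Σ(n=0 to 3) x[n] · ω_4^(nk)
where ω_4 = e^(-2πi/4)

Computing each X[k]:
X[0] = 3
X[1] = -1
X[2] = -1
X[3] = -1

X = [3, -1, -1, -1]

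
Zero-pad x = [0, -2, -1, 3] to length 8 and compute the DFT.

Original 4-point DFT: [0, 1+5i, -2, 1-5i]
Zero-padded 8-point DFT provides frequency interpolation.

DFT_8([x, 0, ...]) = [0, -3.5355+0.2929i, 1+5i, 3.5355-1.7071i, -2, 3.5355+1.7071i, 1-5i, -3.5355-0.2929i]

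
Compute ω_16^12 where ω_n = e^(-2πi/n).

ω_16^12 = e^(-2πi·12/16)
= cos(-2π·12/16) + i·sin(-2π·12/16)
= cos(-24π/16) + i·sin(-24π/16)

ω_16^12 = cos(-24π/16) + i·sin(-24π/16) = 1i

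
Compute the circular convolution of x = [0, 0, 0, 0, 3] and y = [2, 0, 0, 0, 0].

(x ⊛ y)[n] = Σ(m=0 to 4) x[m] · y[(n-m) mod 5]

Computing each output sample:
(x ⊛ y)[0] = 0
(x ⊛ y)[1] = 0
(x ⊛ y)[2] = 0
(x ⊛ y)[3] = 0
(x ⊛ y)[4] = 6

x ⊛ y = [0, 0, 0, 0, 6]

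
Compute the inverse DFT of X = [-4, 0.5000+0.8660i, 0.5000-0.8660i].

x[n] = (1/3) Σ(k=0 to 2) X[k] · e^(2πikn/3)

Computing each x[n]:
x[0] = -1
x[1] = -2
x[2] = -1

x = [-1, -2, -1]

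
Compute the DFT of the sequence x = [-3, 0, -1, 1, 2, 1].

X[k] = Σ(n=0 to 5) x[n] · ω_6^(nk)
where ω_6 = e^(-2πi/6)

Computing each X[k]:
X[0] = 0
X[1] = -4.0000+3.4641i
X[2] = -3.0000-1.7321i
X[3] = -4
X[4] = -3.0000+1.7321i
X[5] = -4.0000-3.4641i

X = [0, -4.0000+3.4641i, -3.0000-1.7321i, -4, -3.0000+1.7321i, -4.0000-3.4641i]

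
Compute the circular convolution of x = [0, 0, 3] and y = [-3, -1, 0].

(x ⊛ y)[n] = Σ(m=0 to 2) x[m] · y[(n-m) mod 3]

Computing each output sample:
(x ⊛ y)[0] = -3
(x ⊛ y)[1] = 0
(x ⊛ y)[2] = -9

x ⊛ y = [-3, 0, -9]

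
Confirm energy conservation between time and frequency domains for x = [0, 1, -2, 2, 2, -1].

Time domain:
Σ|x[n]|² = |0|² + |1|² + |-2|² + |2|² + |2|² + |-1|² = 14.0000

Frequency domain:
(1/6)Σ|X[k]|² = (1/6)(|2|² + |-2.0000+1.7321i|² + |2.0000-5.1962i|² + |-2|² + |2.0000+5.1962i|² + |-2.0000-1.7321i|²) = (1/6)·84.0000 = 14.0000

Both sides agree, confirming Parseval's theorem.

Σ|x[n]|² = (1/N)Σ|X[k]|² = 14.0000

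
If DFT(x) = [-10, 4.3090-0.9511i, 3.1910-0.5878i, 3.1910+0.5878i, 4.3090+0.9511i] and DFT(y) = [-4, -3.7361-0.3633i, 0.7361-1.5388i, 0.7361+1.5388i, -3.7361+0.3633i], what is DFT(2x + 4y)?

By linearity: DFT(2x + 4y) = 2·DFT(x) + 4·DFT(y)
= 2·[-10, 4.3090-0.9511i, 3.1910-0.5878i, 3.1910+0.5878i, 4.3090+0.9511i] + 4·[-4, -3.7361-0.3633i, 0.7361-1.5388i, 0.7361+1.5388i, -3.7361+0.3633i]

Computing element-wise:
Z[0] = 2·(-10) + 4·(-4) = -36
Z[1] = 2·(4.3090-0.9511i) + 4·(-3.7361-0.3633i) = -6.3264-3.3554i
Z[2] = 2·(3.1910-0.5878i) + 4·(0.7361-1.5388i) = 9.3264-7.3308i
Z[3] = 2·(3.1910+0.5878i) + 4·(0.7361+1.5388i) = 9.3264+7.3308i
Z[4] = 2·(4.3090+0.9511i) + 4·(-3.7361+0.3633i) = -6.3264+3.3554i

DFT(2x + 4y) = 2·X + 4·Y = [-36, -6.3264-3.3554i, 9.3264-7.3308i, 9.3264+7.3308i, -6.3264+3.3554i]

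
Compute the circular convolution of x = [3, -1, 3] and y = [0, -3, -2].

(x ⊛ y)[n] = Σ(m=0 to 2) x[m] · y[(n-m) mod 3]

Computing each output sample:
(x ⊛ y)[0] = -7
(x ⊛ y)[1] = -15
(x ⊛ y)[2] = -3

x ⊛ y = [-7, -15, -3]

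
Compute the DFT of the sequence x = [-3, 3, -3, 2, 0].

X[k] = Σ(n=0 to 4) x[n] · ω_5^(nk)
where ω_5 = e^(-2πi/5)

Computing each X[k]:
X[0] = -1
X[1] = -1.2639+0.0858i
X[2] = -5.7361-6.5186i
X[3] = -5.7361+6.5186i
X[4] = -1.2639-0.0858i

X = [-1, -1.2639+0.0858i, -5.7361-6.5186i, -5.7361+6.5186i, -1.2639-0.0858i]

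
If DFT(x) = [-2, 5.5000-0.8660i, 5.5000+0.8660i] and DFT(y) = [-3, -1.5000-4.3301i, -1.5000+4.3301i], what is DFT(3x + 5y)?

By linearity: DFT(3x + 5y) = 3·DFT(x) + 5·DFT(y)
= 3·[-2, 5.5000-0.8660i, 5.5000+0.8660i] + 5·[-3, -1.5000-4.3301i, -1.5000+4.3301i]

Computing element-wise:
Z[0] = 3·(-2) + 5·(-3) = -21
Z[1] = 3·(5.5000-0.8660i) + 5·(-1.5000-4.3301i) = 9.0000-24.2485i
Z[2] = 3·(5.5000+0.8660i) + 5·(-1.5000+4.3301i) = 9.0000+24.2485i

DFT(3x + 5y) = 3·X + 5·Y = [-21, 9.0000-24.2485i, 9.0000+24.2485i]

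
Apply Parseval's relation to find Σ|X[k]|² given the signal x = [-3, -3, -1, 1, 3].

Parseval: Σ|x[n]|² = (1/N)Σ|X[k]|², so Σ|X[k]|² = N·Σ|x[n]|² = 5·29.0000

Σ|X[k]|² = N·Σ|x[n]|² = 5·29.0000 = 145.0000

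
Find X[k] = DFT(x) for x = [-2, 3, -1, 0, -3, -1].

X[k] = Σ(n=0 to 5) x[n] · ω_6^(nk)
where ω_6 = e^(-2πi/6)

Computing each X[k]:
X[0] = -4
X[1] = 1.0000-5.1962i
X[2] = -1.0000-1.7321i
X[3] = -8
X[4] = -1.0000+1.7321i
X[5] = 1.0000+5.1962i

X = [-4, 1.0000-5.1962i, -1.0000-1.7321i, -8, -1.0000+1.7321i, 1.0000+5.1962i]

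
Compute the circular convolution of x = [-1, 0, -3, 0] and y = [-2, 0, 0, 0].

(x ⊛ y)[n] = Σ(m=0 to 3) x[m] · y[(n-m) mod 4]

Computing each output sample:
(x ⊛ y)[0] = 2
(x ⊛ y)[1] = 0
(x ⊛ y)[2] = 6
(x ⊛ y)[3] = 0

x ⊛ y = [2, 0, 6, 0]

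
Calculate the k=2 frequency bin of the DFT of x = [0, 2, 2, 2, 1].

X[2] = Σ(n=0 to 4) x[n] · ω_5^(2n) where ω_5 = e^(-2πi/5)
= (0)·ω_5^0 + (2)·ω_5^2 + (2)·ω_5^4 + (2)·ω_5^6 + (1)·ω_5^8

X[2] = -1.1910-0.5878i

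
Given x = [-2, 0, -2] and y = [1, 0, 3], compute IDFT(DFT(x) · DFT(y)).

(x ⊛ y)[n] = Σ(m=0 to 2) x[m] · y[(n-m) mod 3]

Computing each output sample:
(x ⊛ y)[0] = -2
(x ⊛ y)[1] = -6
(x ⊛ y)[2] = -8

x ⊛ y = [-2, -6, -8]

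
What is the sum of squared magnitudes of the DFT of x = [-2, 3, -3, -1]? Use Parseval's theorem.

Parseval: Σ|x[n]|² = (1/N)Σ|X[k]|², so Σ|X[k]|² = N·Σ|x[n]|² = 4·23.0000

Σ|X[k]|² = N·Σ|x[n]|² = 4·23.0000 = 92.0000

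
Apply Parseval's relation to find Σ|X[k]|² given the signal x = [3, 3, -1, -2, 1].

Parseval: Σ|x[n]|² = (1/N)Σ|X[k]|², so Σ|X[k]|² = N·Σ|x[n]|² = 5·24.0000

Σ|X[k]|² = N·Σ|x[n]|² = 5·24.0000 = 120.0000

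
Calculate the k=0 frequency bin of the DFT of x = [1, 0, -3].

X[0] = Σ(n=0 to 2) x[n] · ω_3^0 = Σ x[n]
= (1) + (0) + (-3)

X[0] = -2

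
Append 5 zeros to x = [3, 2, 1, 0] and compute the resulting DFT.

Original 4-point DFT: [6, 2-2i, 2, 2+2i]
Zero-padded 9-point DFT provides frequency interpolation.

DFT_9([x, 0, ...]) = [6, 4.7057-2.2704i, 2.4076-2.3116i, 1.5000-0.8660i, 1.8867-0.0413i, 1.8867+0.0413i, 1.5000+0.8660i, 2.4076+2.3116i, 4.7057+2.2704i]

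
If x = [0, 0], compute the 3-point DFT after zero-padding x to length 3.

Original 2-point DFT: [0, 0]
Zero-padded 3-point DFT provides frequency interpolation.

DFT_3([x, 0, ...]) = [0, 0, 0]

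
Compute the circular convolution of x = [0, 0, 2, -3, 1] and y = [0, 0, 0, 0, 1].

(x ⊛ y)[n] = Σ(m=0 to 4) x[m] · y[(n-m) mod 5]

Computing each output sample:
(x ⊛ y)[0] = 0
(x ⊛ y)[1] = 2
(x ⊛ y)[2] = -3
(x ⊛ y)[3] = 1
(x ⊛ y)[4] = 0

x ⊛ y = [0, 2, -3, 1, 0]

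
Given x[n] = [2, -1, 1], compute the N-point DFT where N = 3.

X[k] = Σ(n=0 to 2) x[n] · ω_3^(nk)
where ω_3 = e^(-2πi/3)

Computing each X[k]:
X[0] = 2
X[1] = 2.0000+1.7321i
X[2] = 2.0000-1.7321i

X = [2, 2.0000+1.7321i, 2.0000-1.7321i]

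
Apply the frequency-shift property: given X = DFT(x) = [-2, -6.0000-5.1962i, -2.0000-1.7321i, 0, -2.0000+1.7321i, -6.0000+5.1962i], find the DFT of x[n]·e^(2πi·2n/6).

Modulation property: DFT(ω_6^(-2n)·x[n]) = X[(k-2) mod 6], so circularly shift X by 2 positions.

X[k-2] = [-2.0000+1.7321i, -6.0000+5.1962i, -2, -6.0000-5.1962i, -2.0000-1.7321i, 0]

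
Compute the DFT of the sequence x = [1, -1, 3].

X[k] = Σ(n=0 to 2) x[n] · ω_3^(nk)
where ω_3 = e^(-2πi/3)

Computing each X[k]:
X[0] = 3
X[1] = 3.4641i
X[2] = -3.4641i

X = [3, 3.4641i, -3.4641i]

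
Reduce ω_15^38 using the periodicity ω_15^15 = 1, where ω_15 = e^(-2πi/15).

Since ω_15^15 = 1, powers reduce modulo 15.
38 mod 15 = 8
So ω_15^38 = ω_15^8 = e^(-2πi·8/15)

ω_15^38 = ω_15^8 = -0.9781+0.2079i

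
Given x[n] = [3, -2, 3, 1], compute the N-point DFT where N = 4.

X[k] = Σ(n=0 to 3) x[n] · ω_4^(nk)
where ω_4 = e^(-2πi/4)

Computing each X[k]:
X[0] = 5
X[1] = 3i
X[2] = 7
X[3] = -3i

X = [5, 3i, 7, -3i]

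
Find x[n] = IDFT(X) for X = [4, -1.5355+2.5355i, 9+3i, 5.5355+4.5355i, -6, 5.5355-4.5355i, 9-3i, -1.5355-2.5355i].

x[n] = (1/8) Σ(k=0 to 7) X[k] · e^(2πikn/8)

Computing each x[n]:
x[0] = 3
x[1] = -2
x[2] = -2
x[3] = 2
x[4] = 1
x[5] = 3
x[6] = -3
x[7] = 2

x = [3, -2, -2, 2, 1, 3, -3, 2]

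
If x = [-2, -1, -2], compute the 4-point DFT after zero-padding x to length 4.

Original 3-point DFT: [-5, -0.5000-0.8660i, -0.5000+0.8660i]
Zero-padded 4-point DFT provides frequency interpolation.

DFT_4([x, 0, ...]) = [-5, 1i, -3, -1i]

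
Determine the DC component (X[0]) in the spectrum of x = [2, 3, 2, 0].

X[0] = Σ(n=0 to 3) x[n] · ω_4^0 = Σ x[n]
= (2) + (3) + (2) + (0)

X[0] = 7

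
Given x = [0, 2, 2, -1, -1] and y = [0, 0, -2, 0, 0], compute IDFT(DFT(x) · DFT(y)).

(x ⊛ y)[n] = Σ(m=0 to 4) x[m] · y[(n-m) mod 5]

Computing each output sample:
(x ⊛ y)[0] = 2
(x ⊛ y)[1] = 2
(x ⊛ y)[2] = 0
(x ⊛ y)[3] = -4
(x ⊛ y)[4] = -4

x ⊛ y = [2, 2, 0, -4, -4]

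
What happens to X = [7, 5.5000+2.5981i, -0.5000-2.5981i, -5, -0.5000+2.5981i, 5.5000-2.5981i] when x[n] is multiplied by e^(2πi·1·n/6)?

Modulation property: DFT(ω_6^(-1n)·x[n]) = X[(k-1) mod 6], so circularly shift X by 1 positions.

X[k-1] = [5.5000-2.5981i, 7, 5.5000+2.5981i, -0.5000-2.5981i, -5, -0.5000+2.5981i]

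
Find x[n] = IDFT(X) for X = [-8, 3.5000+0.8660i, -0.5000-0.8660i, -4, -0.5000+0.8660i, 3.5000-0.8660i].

x[n] = (1/6) Σ(k=0 to 5) X[k] · e^(2πikn/6)

Computing each x[n]:
x[0] = -1
x[1] = 0
x[2] = -3
x[3] = -2
x[4] = -2
x[5] = 0

x = [-1, 0, -3, -2, -2, 0]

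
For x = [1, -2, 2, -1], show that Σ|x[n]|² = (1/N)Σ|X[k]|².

Time domain:
Σ|x[n]|² = |1|² + |-2|² + |2|² + |-1|² = 10.0000

Frequency domain:
(1/4)Σ|X[k]|² = (1/4)(|0|² + |-1+1i|² + |6|² + |-1-1i|²) = (1/4)·40.0000 = 10.0000

Both sides agree, confirming Parseval's theorem.

Σ|x[n]|² = (1/N)Σ|X[k]|² = 10.0000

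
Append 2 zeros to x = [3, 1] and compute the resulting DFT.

Original 2-point DFT: [4, 2]
Zero-padded 4-point DFT provides frequency interpolation.

DFT_4([x, 0, ...]) = [4, 3-1i, 2, 3+1i]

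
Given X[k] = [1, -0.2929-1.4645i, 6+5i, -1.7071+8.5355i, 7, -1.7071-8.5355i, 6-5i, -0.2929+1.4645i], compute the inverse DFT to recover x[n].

x[n] = (1/8) Σ(k=0 to 7) X[k] · e^(2πikn/8)

Computing each x[n]:
x[0] = 2
x[1] = -3
x[2] = 2
x[3] = -1
x[4] = 3
x[5] = -1
x[6] = -3
x[7] = 2

x = [2, -3, 2, -1, 3, -1, -3, 2]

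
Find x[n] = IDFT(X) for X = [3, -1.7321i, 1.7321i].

x[n] = (1/3) Σ(k=0 to 2) X[k] · e^(2πikn/3)

Computing each x[n]:
x[0] = 1
x[1] = 2
x[2] = 0

x = [1, 2, 0]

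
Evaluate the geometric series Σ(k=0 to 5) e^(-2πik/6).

Sum of all nth roots of unity equals 0 for n > 1 (geometric series with r ≠ 1).

0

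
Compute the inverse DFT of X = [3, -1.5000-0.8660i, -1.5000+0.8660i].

x[n] = (1/3) Σ(k=0 to 2) X[k] · e^(2πikn/3)

Computing each x[n]:
x[0] = 0
x[1] = 2
x[2] = 1

x = [0, 2, 1]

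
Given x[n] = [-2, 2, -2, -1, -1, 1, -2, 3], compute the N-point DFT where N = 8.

X[k] = Σ(n=0 to 7) x[n] · ω_8^(nk)
where ω_8 = e^(-2πi/8)

Computing each X[k]:
X[0] = -2
X[1] = 2.5355+2.1213i
X[2] = 1-1i
X[3] = -4.5355+2.1213i
X[4] = -12
X[5] = -4.5355-2.1213i
X[6] = 1+1i
X[7] = 2.5355-2.1213i

X = [-2, 2.5355+2.1213i, 1-1i, -4.5355+2.1213i, -12, -4.5355-2.1213i, 1+1i, 2.5355-2.1213i]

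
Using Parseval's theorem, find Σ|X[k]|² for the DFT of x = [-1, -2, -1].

Parseval: Σ|x[n]|² = (1/N)Σ|X[k]|², so Σ|X[k]|² = N·Σ|x[n]|² = 3·6.0000

Σ|X[k]|² = N·Σ|x[n]|² = 3·6.0000 = 18.0000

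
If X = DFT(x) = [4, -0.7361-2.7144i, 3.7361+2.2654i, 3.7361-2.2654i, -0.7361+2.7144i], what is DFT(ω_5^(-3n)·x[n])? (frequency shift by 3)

Modulation property: DFT(ω_5^(-3n)·x[n]) = X[(k-3) mod 5], so circularly shift X by 3 positions.

X[k-3] = [3.7361+2.2654i, 3.7361-2.2654i, -0.7361+2.7144i, 4, -0.7361-2.7144i]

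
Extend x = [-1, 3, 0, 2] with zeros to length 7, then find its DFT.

Original 4-point DFT: [4, -1-1i, -6, -1+1i]
Zero-padded 7-point DFT provides frequency interpolation.

DFT_7([x, 0, ...]) = [4, -0.9315-3.2133i, -0.4206-1.3611i, -4.1479-3.2515i, -4.1479+3.2515i, -0.4206+1.3611i, -0.9315+3.2133i]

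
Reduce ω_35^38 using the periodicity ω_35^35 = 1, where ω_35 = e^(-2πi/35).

Since ω_35^35 = 1, powers reduce modulo 35.
38 mod 35 = 3
So ω_35^38 = ω_35^3 = e^(-2πi·3/35)

ω_35^38 = ω_35^3 = 0.8584-0.5129i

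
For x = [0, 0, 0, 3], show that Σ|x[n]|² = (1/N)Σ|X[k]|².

Time domain:
Σ|x[n]|² = |0|² + |0|² + |0|² + |3|² = 9.0000

Frequency domain:
(1/4)Σ|X[k]|² = (1/4)(|3|² + |3i|² + |-3|² + |-3i|²) = (1/4)·36.0000 = 9.0000

Both sides agree, confirming Parseval's theorem.

Σ|x[n]|² = (1/N)Σ|X[k]|² = 9.0000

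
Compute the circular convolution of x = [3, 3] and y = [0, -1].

(x ⊛ y)[n] = Σ(m=0 to 1) x[m] · y[(n-m) mod 2]

Computing each output sample:
(x ⊛ y)[0] = -3
(x ⊛ y)[1] = -3

x ⊛ y = [-3, -3]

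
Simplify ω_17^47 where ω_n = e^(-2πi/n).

Since ω_17^17 = 1, powers reduce modulo 17.
47 mod 17 = 13
So ω_17^47 = ω_17^13 = e^(-2πi·13/17)

ω_17^47 = ω_17^13 = 0.0923+0.9957i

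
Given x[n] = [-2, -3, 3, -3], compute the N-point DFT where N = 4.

X[k] = Σ(n=0 to 3) x[n] · ω_4^(nk)
where ω_4 = e^(-2πi/4)

Computing each X[k]:
X[0] = -5
X[1] = -5
X[2] = 7
X[3] = -5

X = [-5, -5, 7, -5]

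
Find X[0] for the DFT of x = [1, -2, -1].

X[0] = Σ(n=0 to 2) x[n] · ω_3^0 = Σ x[n]
= (1) + (-2) + (-1)

X[0] = -2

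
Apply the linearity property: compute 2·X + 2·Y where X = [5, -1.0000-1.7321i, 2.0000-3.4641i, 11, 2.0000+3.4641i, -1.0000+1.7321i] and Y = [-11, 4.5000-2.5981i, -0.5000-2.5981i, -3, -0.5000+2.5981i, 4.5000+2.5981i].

By linearity: DFT(2x + 2y) = 2·DFT(x) + 2·DFT(y)
= 2·[5, -1.0000-1.7321i, 2.0000-3.4641i, 11, 2.0000+3.4641i, -1.0000+1.7321i] + 2·[-11, 4.5000-2.5981i, -0.5000-2.5981i, -3, -0.5000+2.5981i, 4.5000+2.5981i]

Computing element-wise:
Z[0] = 2·(5) + 2·(-11) = -12
Z[1] = 2·(-1.0000-1.7321i) + 2·(4.5000-2.5981i) = 7.0000-8.6604i
Z[2] = 2·(2.0000-3.4641i) + 2·(-0.5000-2.5981i) = 3.0000-12.1244i
Z[3] = 2·(11) + 2·(-3) = 16
Z[4] = 2·(2.0000+3.4641i) + 2·(-0.5000+2.5981i) = 3.0000+12.1244i
Z[5] = 2·(-1.0000+1.7321i) + 2·(4.5000+2.5981i) = 7.0000+8.6604i

DFT(2x + 2y) = 2·X + 2·Y = [-12, 7.0000-8.6604i, 3.0000-12.1244i, 16, 3.0000+12.1244i, 7.0000+8.6604i]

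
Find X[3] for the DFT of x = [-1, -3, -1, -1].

X[3] = Σ(n=0 to 3) x[n] · ω_4^(3n) where ω_4 = e^(-2πi/4)
= (-1)·ω_4^0 + (-3)·ω_4^3 + (-1)·ω_4^6 + (-1)·ω_4^9

X[3] = -2i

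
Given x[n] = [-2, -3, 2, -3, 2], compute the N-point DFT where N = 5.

X[k] = Σ(n=0 to 4) x[n] · ω_5^(nk)
where ω_5 = e^(-2πi/5)

Computing each X[k]:
X[0] = -4
X[1] = -1.5000+1.8164i
X[2] = -1.5000+7.6942i
X[3] = -1.5000-7.6942i
X[4] = -1.5000-1.8164i

X = [-4, -1.5000+1.8164i, -1.5000+7.6942i, -1.5000-7.6942i, -1.5000-1.8164i]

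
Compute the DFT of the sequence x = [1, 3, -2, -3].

X[k] = Σ(n=0 to 3) x[n] · ω_4^(nk)
where ω_4 = e^(-2πi/4)

Computing each X[k]:
X[0] = -1
X[1] = 3-6i
X[2] = -1
X[3] = 3+6i

X = [-1, 3-6i, -1, 3+6i]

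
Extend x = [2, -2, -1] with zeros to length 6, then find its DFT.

Original 3-point DFT: [-1, 3.5000+0.8660i, 3.5000-0.8660i]
Zero-padded 6-point DFT provides frequency interpolation.

DFT_6([x, 0, ...]) = [-1, 1.5000+2.5981i, 3.5000+0.8660i, 3, 3.5000-0.8660i, 1.5000-2.5981i]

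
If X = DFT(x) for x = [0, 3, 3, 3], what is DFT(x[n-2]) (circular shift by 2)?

Time shift by 2: X_shifted[k] = ω_4^(2k) · X[k]
Shifted x = [3, 3, 0, 3]

DFT(x[n-2]) = [9, 3, -3, 3]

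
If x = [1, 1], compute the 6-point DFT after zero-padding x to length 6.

Original 2-point DFT: [2, 0]
Zero-padded 6-point DFT provides frequency interpolation.

DFT_6([x, 0, ...]) = [2, 1.5000-0.8660i, 0.5000-0.8660i, 0, 0.5000+0.8660i, 1.5000+0.8660i]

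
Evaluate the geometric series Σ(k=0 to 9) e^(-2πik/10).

Sum of all nth roots of unity equals 0 for n > 1 (geometric series with r ≠ 1).

0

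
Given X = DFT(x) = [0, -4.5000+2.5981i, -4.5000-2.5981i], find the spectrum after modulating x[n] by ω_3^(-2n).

Modulation property: DFT(ω_3^(-2n)·x[n]) = X[(k-2) mod 3], so circularly shift X by 2 positions.

X[k-2] = [-4.5000+2.5981i, -4.5000-2.5981i, 0]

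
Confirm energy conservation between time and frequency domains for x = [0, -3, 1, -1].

Time domain:
Σ|x[n]|² = |0|² + |-3|² + |1|² + |-1|² = 11.0000

Frequency domain:
(1/4)Σ|X[k]|² = (1/4)(|-3|² + |-1+2i|² + |5|² + |-1-2i|²) = (1/4)·44.0000 = 11.0000

Both sides agree, confirming Parseval's theorem.

Σ|x[n]|² = (1/N)Σ|X[k]|² = 11.0000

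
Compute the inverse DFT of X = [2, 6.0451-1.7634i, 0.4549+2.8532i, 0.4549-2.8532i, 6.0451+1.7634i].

x[n] = (1/5) Σ(k=0 to 4) X[k] · e^(2πikn/5)

Computing each x[n]:
x[0] = 3
x[1] = 1
x[2] = 0
x[3] = -3
x[4] = 1

x = [3, 1, 0, -3, 1]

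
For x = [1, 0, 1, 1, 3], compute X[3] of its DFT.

X[3] = Σ(n=0 to 4) x[n] · ω_5^(3n) where ω_5 = e^(-2πi/5)
= (1)·ω_5^0 + (0)·ω_5^3 + (1)·ω_5^6 + (1)·ω_5^9 + (3)·ω_5^12

X[3] = -0.8090-1.7634i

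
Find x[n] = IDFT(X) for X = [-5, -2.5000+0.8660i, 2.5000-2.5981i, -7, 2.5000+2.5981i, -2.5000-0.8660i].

x[n] = (1/6) Σ(k=0 to 5) X[k] · e^(2πikn/6)

Computing each x[n]:
x[0] = -2
x[1] = 0
x[2] = -3
x[3] = 2
x[4] = -1
x[5] = -1

x = [-2, 0, -3, 2, -1, -1]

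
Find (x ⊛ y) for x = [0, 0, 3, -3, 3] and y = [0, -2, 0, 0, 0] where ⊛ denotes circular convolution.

(x ⊛ y)[n] = Σ(m=0 to 4) x[m] · y[(n-m) mod 5]

Computing each output sample:
(x ⊛ y)[0] = -6
(x ⊛ y)[1] = 0
(x ⊛ y)[2] = 0
(x ⊛ y)[3] = -6
(x ⊛ y)[4] = 6

x ⊛ y = [-6, 0, 0, -6, 6]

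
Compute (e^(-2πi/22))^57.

Since ω_22^22 = 1, powers reduce modulo 22.
57 mod 22 = 13
So ω_22^57 = ω_22^13 = e^(-2πi·13/22)

ω_22^57 = ω_22^13 = -0.8413+0.5406i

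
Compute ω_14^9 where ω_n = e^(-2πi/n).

ω_14^9 = e^(-2πi·9/14)
= cos(-2π·9/14) + i·sin(-2π·9/14)
= cos(-18π/14) + i·sin(-18π/14)

ω_14^9 = cos(-18π/14) + i·sin(-18π/14) = -0.6235+0.7818i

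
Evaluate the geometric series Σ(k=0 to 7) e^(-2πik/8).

Sum of all nth roots of unity equals 0 for n > 1 (geometric series with r ≠ 1).

0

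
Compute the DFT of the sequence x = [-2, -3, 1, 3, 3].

X[k] = Σ(n=0 to 4) x[n] · ω_5^(nk)
where ω_5 = e^(-2πi/5)

Computing each X[k]:
X[0] = 2
X[1] = -5.2361+6.8819i
X[2] = -0.7639+1.6246i
X[3] = -0.7639-1.6246i
X[4] = -5.2361-6.8819i

X = [2, -5.2361+6.8819i, -0.7639+1.6246i, -0.7639-1.6246i, -5.2361-6.8819i]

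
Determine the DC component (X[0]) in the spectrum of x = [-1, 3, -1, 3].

X[0] = Σ(n=0 to 3) x[n] · ω_4^0 = Σ x[n]
= (-1) + (3) + (-1) + (3)

X[0] = 4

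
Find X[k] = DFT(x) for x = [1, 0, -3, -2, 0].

X[k] = Σ(n=0 to 4) x[n] · ω_5^(nk)
where ω_5 = e^(-2πi/5)

Computing each X[k]:
X[0] = -4
X[1] = 5.0451+0.5878i
X[2] = -0.5451-0.9511i
X[3] = -0.5451+0.9511i
X[4] = 5.0451-0.5878i

X = [-4, 5.0451+0.5878i, -0.5451-0.9511i, -0.5451+0.9511i, 5.0451-0.5878i]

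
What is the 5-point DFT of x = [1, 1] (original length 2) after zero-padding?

Original 2-point DFT: [2, 0]
Zero-padded 5-point DFT provides frequency interpolation.

DFT_5([x, 0, ...]) = [2, 1.3090-0.9511i, 0.1910-0.5878i, 0.1910+0.5878i, 1.3090+0.9511i]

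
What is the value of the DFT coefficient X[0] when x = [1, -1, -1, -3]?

X[0] = Σ(n=0 to 3) x[n] · ω_4^0 = Σ x[n]
= (1) + (-1) + (-1) + (-3)

X[0] = -4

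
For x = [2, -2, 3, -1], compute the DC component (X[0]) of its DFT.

X[0] = Σ(n=0 to 3) x[n] · ω_4^0 = Σ x[n]
= (2) + (-2) + (3) + (-1)

X[0] = 2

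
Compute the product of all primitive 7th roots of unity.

The primitive 7th roots of unity are ω_7^k for k coprime to 7: k ∈ {1, 2, 3, 4, 5, 6}
Their product equals the constant term of the cyclotomic polynomial Φ_7(x) up to sign.
For n ≥ 3, the product of all primitive nth roots of unity is 1. (For n=1 it is 1; for n=2 it is -1.)

1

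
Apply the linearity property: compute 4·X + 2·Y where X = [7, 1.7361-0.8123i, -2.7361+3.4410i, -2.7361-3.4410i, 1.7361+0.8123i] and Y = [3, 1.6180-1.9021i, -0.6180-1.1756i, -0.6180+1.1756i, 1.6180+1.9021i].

By linearity: DFT(4x + 2y) = 4·DFT(x) + 2·DFT(y)
= 4·[7, 1.7361-0.8123i, -2.7361+3.4410i, -2.7361-3.4410i, 1.7361+0.8123i] + 2·[3, 1.6180-1.9021i, -0.6180-1.1756i, -0.6180+1.1756i, 1.6180+1.9021i]

Computing element-wise:
Z[0] = 4·(7) + 2·(3) = 34
Z[1] = 4·(1.7361-0.8123i) + 2·(1.6180-1.9021i) = 10.1804-7.0534i
Z[2] = 4·(-2.7361+3.4410i) + 2·(-0.6180-1.1756i) = -12.1804+11.4128i
Z[3] = 4·(-2.7361-3.4410i) + 2·(-0.6180+1.1756i) = -12.1804-11.4128i
Z[4] = 4·(1.7361+0.8123i) + 2·(1.6180+1.9021i) = 10.1804+7.0534i

DFT(4x + 2y) = 4·X + 2·Y = [34, 10.1804-7.0534i, -12.1804+11.4128i, -12.1804-11.4128i, 10.1804+7.0534i]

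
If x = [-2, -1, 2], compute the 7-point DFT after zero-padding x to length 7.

Original 3-point DFT: [-1, -2.5000+2.5981i, -2.5000-2.5981i]
Zero-padded 7-point DFT provides frequency interpolation.

DFT_7([x, 0, ...]) = [-1, -3.0685-1.1680i, -3.5794+1.8427i, 0.1479+1.9975i, 0.1479-1.9975i, -3.5794-1.8427i, -3.0685+1.1680i]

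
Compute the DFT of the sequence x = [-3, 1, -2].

X[k] = Σ(n=0 to 2) x[n] · ω_3^(nk)
where ω_3 = e^(-2πi/3)

Computing each X[k]:
X[0] = -4
X[1] = -2.5000-2.5981i
X[2] = -2.5000+2.5981i

X = [-4, -2.5000-2.5981i, -2.5000+2.5981i]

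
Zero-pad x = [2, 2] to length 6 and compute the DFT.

Original 2-point DFT: [4, 0]
Zero-padded 6-point DFT provides frequency interpolation.

DFT_6([x, 0, ...]) = [4, 3.0000-1.7321i, 1.0000-1.7321i, 0, 1.0000+1.7321i, 3.0000+1.7321i]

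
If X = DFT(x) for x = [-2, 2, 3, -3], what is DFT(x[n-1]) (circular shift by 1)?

Time shift by 1: X_shifted[k] = ω_4^(1k) · X[k]
Shifted x = [-3, -2, 2, 3]

DFT(x[n-1]) = [0, -5+5i, -2, -5-5i]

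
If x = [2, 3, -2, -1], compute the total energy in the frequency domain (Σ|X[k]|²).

Parseval: Σ|x[n]|² = (1/N)Σ|X[k]|², so Σ|X[k]|² = N·Σ|x[n]|² = 4·18.0000

Σ|X[k]|² = N·Σ|x[n]|² = 4·18.0000 = 72.0000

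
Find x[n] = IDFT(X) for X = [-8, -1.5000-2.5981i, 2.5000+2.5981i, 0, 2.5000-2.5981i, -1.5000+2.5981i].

x[n] = (1/6) Σ(k=0 to 5) X[k] · e^(2πikn/6)

Computing each x[n]:
x[0] = -1
x[1] = -2
x[2] = 0
x[3] = 0
x[4] = -3
x[5] = -2

x = [-1, -2, 0, 0, -3, -2]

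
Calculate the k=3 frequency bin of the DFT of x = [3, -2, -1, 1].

X[3] = Σ(n=0 to 3) x[n] · ω_4^(3n) where ω_4 = e^(-2πi/4)
= (3)·ω_4^0 + (-2)·ω_4^3 + (-1)·ω_4^6 + (1)·ω_4^9

X[3] = 4-3i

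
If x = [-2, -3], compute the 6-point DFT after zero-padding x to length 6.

Original 2-point DFT: [-5, 1]
Zero-padded 6-point DFT provides frequency interpolation.

DFT_6([x, 0, ...]) = [-5, -3.5000+2.5981i, -0.5000+2.5981i, 1, -0.5000-2.5981i, -3.5000-2.5981i]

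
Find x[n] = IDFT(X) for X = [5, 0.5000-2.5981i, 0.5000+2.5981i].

x[n] = (1/3) Σ(k=0 to 2) X[k] · e^(2πikn/3)

Computing each x[n]:
x[0] = 2
x[1] = 3
x[2] = 0

x = [2, 3, 0]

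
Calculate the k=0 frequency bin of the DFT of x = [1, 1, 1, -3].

X[0] = Σ(n=0 to 3) x[n] · ω_4^0 = Σ x[n]
= (1) + (1) + (1) + (-3)

X[0] = 0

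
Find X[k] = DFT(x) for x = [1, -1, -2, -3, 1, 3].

X[k] = Σ(n=0 to 5) x[n] · ω_6^(nk)
where ω_6 = e^(-2πi/6)

Computing each X[k]:
X[0] = -1
X[1] = 5.5000+6.0622i
X[2] = -2.5000+0.8660i
X[3] = 1
X[4] = -2.5000-0.8660i
X[5] = 5.5000-6.0622i

X = [-1, 5.5000+6.0622i, -2.5000+0.8660i, 1, -2.5000-0.8660i, 5.5000-6.0622i]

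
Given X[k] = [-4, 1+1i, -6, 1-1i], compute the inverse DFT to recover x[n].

x[n] = (1/4) Σ(k=0 to 3) X[k] · e^(2πikn/4)

Computing each x[n]:
x[0] = -2
x[1] = 0
x[2] = -3
x[3] = 1

x = [-2, 0, -3, 1]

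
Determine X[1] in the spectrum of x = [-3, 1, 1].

X[1] = Σ(n=0 to 2) x[n] · ω_3^(1n) where ω_3 = e^(-2πi/3)
= (-3)·ω_3^0 + (1)·ω_3^1 + (1)·ω_3^2

X[1] = -4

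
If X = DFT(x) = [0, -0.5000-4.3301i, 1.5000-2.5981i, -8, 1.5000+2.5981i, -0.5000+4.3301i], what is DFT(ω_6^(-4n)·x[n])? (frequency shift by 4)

Modulation property: DFT(ω_6^(-4n)·x[n]) = X[(k-4) mod 6], so circularly shift X by 4 positions.

X[k-4] = [1.5000-2.5981i, -8, 1.5000+2.5981i, -0.5000+4.3301i, 0, -0.5000-4.3301i]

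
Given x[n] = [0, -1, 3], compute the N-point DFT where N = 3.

X[k] = Σ(n=0 to 2) x[n] · ω_3^(nk)
where ω_3 = e^(-2πi/3)

Computing each X[k]:
X[0] = 2
X[1] = -1.0000+3.4641i
X[2] = -1.0000-3.4641i

X = [2, -1.0000+3.4641i, -1.0000-3.4641i]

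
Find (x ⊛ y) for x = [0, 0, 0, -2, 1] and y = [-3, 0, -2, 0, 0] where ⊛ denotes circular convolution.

(x ⊛ y)[n] = Σ(m=0 to 4) x[m] · y[(n-m) mod 5]

Computing each output sample:
(x ⊛ y)[0] = 4
(x ⊛ y)[1] = -2
(x ⊛ y)[2] = 0
(x ⊛ y)[3] = 6
(x ⊛ y)[4] = -3

x ⊛ y = [4, -2, 0, 6, -3]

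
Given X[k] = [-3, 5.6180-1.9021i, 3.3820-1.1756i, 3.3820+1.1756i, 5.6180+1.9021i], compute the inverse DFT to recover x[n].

x[n] = (1/5) Σ(k=0 to 4) X[k] · e^(2πikn/5)

Computing each x[n]:
x[0] = 3
x[1] = 0
x[2] = -2
x[3] = -2
x[4] = -2

x = [3, 0, -2, -2, -2]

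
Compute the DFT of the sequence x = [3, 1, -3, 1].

X[k] = Σ(n=0 to 3) x[n] · ω_4^(nk)
where ω_4 = e^(-2πi/4)

Computing each X[k]:
X[0] = 2
X[1] = 6
X[2] = -2
X[3] = 6

X = [2, 6, -2, 6]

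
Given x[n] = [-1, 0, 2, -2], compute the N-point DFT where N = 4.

X[k] = Σ(n=0 to 3) x[n] · ω_4^(nk)
where ω_4 = e^(-2πi/4)

Computing each X[k]:
X[0] = -1
X[1] = -3-2i
X[2] = 3
X[3] = -3+2i

X = [-1, -3-2i, 3, -3+2i]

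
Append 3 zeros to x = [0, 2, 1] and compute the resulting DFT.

Original 3-point DFT: [3, -1.5000-0.8660i, -1.5000+0.8660i]
Zero-padded 6-point DFT provides frequency interpolation.

DFT_6([x, 0, ...]) = [3, 0.5000-2.5981i, -1.5000-0.8660i, -1, -1.5000+0.8660i, 0.5000+2.5981i]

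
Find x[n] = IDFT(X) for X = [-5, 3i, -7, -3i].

x[n] = (1/4) Σ(k=0 to 3) X[k] · e^(2πikn/4)

Computing each x[n]:
x[0] = -3
x[1] = -1
x[2] = -3
x[3] = 2

x = [-3, -1, -3, 2]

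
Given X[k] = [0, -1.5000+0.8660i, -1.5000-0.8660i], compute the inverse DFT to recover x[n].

x[n] = (1/3) Σ(k=0 to 2) X[k] · e^(2πikn/3)

Computing each x[n]:
x[0] = -1
x[1] = 0
x[2] = 1

x = [-1, 0, 1]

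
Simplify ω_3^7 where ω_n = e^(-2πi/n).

Since ω_3^3 = 1, powers reduce modulo 3.
7 mod 3 = 1
So ω_3^7 = ω_3^1 = e^(-2πi·1/3)

ω_3^7 = ω_3^1 = -0.5000-0.8660i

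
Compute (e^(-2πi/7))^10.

Since ω_7^7 = 1, powers reduce modulo 7.
10 mod 7 = 3
So ω_7^10 = ω_7^3 = e^(-2πi·3/7)

ω_7^10 = ω_7^3 = -0.9010-0.4339i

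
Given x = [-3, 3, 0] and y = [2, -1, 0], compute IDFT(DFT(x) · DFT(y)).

(x ⊛ y)[n] = Σ(m=0 to 2) x[m] · y[(n-m) mod 3]

Computing each output sample:
(x ⊛ y)[0] = -6
(x ⊛ y)[1] = 9
(x ⊛ y)[2] = -3

x ⊛ y = [-6, 9, -3]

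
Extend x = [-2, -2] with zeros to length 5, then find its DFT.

Original 2-point DFT: [-4, 0]
Zero-padded 5-point DFT provides frequency interpolation.

DFT_5([x, 0, ...]) = [-4, -2.6180+1.9021i, -0.3820+1.1756i, -0.3820-1.1756i, -2.6180-1.9021i]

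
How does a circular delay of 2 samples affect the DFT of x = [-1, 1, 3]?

Time shift by 2: X_shifted[k] = ω_3^(2k) · X[k]
Shifted x = [1, 3, -1]

DFT(x[n-2]) = [3, -3.4641i, 3.4641i]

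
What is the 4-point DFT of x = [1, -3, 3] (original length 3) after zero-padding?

Original 3-point DFT: [1, 1.0000+5.1962i, 1.0000-5.1962i]
Zero-padded 4-point DFT provides frequency interpolation.

DFT_4([x, 0, ...]) = [1, -2+3i, 7, -2-3i]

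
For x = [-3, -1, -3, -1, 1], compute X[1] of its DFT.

X[1] = Σ(n=0 to 4) x[n] · ω_5^(1n) where ω_5 = e^(-2πi/5)
= (-3)·ω_5^0 + (-1)·ω_5^1 + (-3)·ω_5^2 + (-1)·ω_5^3 + (1)·ω_5^4

X[1] = 0.2361+3.0777i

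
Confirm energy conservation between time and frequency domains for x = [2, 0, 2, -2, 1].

Time domain:
Σ|x[n]|² = |2|² + |0|² + |2|² + |-2|² + |1|² = 13.0000

Frequency domain:
(1/5)Σ|X[k]|² = (1/5)(|3|² + |2.3090-1.4001i|² + |1.1910+4.3920i|² + |1.1910-4.3920i|² + |2.3090+1.4001i|²) = (1/5)·65.0000 = 13.0000

Both sides agree, confirming Parseval's theorem.

Σ|x[n]|² = (1/N)Σ|X[k]|² = 13.0000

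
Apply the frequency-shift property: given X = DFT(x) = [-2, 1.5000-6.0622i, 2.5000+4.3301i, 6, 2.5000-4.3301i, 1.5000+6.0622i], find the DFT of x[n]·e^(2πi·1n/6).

Modulation property: DFT(ω_6^(-1n)·x[n]) = X[(k-1) mod 6], so circularly shift X by 1 positions.

X[k-1] = [1.5000+6.0622i, -2, 1.5000-6.0622i, 2.5000+4.3301i, 6, 2.5000-4.3301i]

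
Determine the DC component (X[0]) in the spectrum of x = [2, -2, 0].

X[0] = Σ(n=0 to 2) x[n] · ω_3^0 = Σ x[n]
= (2) + (-2) + (0)

X[0] = 0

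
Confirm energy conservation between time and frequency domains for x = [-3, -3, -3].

Time domain:
Σ|x[n]|² = |-3|² + |-3|² + |-3|² = 27.0000

Frequency domain:
(1/3)Σ|X[k]|² = (1/3)(|-9|² + |0|² + |0|²) = (1/3)·81.0000 = 27.0000

Both sides agree, confirming Parseval's theorem.

Σ|x[n]|² = (1/N)Σ|X[k]|² = 27.0000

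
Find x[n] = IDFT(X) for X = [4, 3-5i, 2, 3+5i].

x[n] = (1/4) Σ(k=0 to 3) X[k] · e^(2πikn/4)

Computing each x[n]:
x[0] = 3
x[1] = 3
x[2] = 0
x[3] = -2

x = [3, 3, 0, -2]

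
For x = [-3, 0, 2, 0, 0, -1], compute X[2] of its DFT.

X[2] = Σ(n=0 to 5) x[n] · ω_6^(2n) where ω_6 = e^(-2πi/6)
= (-3)·ω_6^0 + (0)·ω_6^2 + (2)·ω_6^4 + (0)·ω_6^6 + (0)·ω_6^8 + (-1)·ω_6^10

X[2] = -3.5000+0.8660i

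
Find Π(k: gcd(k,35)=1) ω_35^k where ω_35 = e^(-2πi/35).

The primitive 35th roots of unity are ω_35^k for k coprime to 35: k ∈ {1, 2, 3, 4, 6, 8, 9, 11, 12, 13, 16, 17, 18, 19, 22, 23, 24, 26, 27, 29, 31, 32, 33, 34}
Their product equals the constant term of the cyclotomic polynomial Φ_35(x) up to sign.
For n ≥ 3, the product of all primitive nth roots of unity is 1. (For n=1 it is 1; for n=2 it is -1.)

1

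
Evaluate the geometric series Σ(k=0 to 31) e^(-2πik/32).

Sum of all nth roots of unity equals 0 for n > 1 (geometric series with r ≠ 1).

0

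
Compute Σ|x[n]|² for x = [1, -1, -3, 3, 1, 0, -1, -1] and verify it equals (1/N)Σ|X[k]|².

Time domain:
Σ|x[n]|² = |1|² + |-1|² + |-3|² + |3|² + |1|² + |0|² + |-1|² + |-1|² = 23.0000

Frequency domain:
(1/8)Σ|X[k]|² = (1/8)(|-1|² + |-3.5355-0.1213i|² + |6+3i|² + |3.5355-4.1213i|² + |-3|² + |3.5355+4.1213i|² + |6-3i|² + |-3.5355+0.1213i|²) = (1/8)·184.0000 = 23.0000

Both sides agree, confirming Parseval's theorem.

Σ|x[n]|² = (1/N)Σ|X[k]|² = 23.0000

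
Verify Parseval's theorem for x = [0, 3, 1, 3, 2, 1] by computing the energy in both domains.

Time domain:
Σ|x[n]|² = |0|² + |3|² + |1|² + |3|² + |2|² + |1|² = 24.0000

Frequency domain:
(1/6)Σ|X[k]|² = (1/6)(|10|² + |-2.5000-0.8660i|² + |-0.5000-2.5981i|² + |-4|² + |-0.5000+2.5981i|² + |-2.5000+0.8660i|²) = (1/6)·144.0000 = 24.0000

Both sides agree, confirming Parseval's theorem.

Σ|x[n]|² = (1/N)Σ|X[k]|² = 24.0000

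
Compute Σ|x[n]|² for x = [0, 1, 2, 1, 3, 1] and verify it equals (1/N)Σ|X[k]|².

Time domain:
Σ|x[n]|² = |0|² + |1|² + |2|² + |1|² + |3|² + |1|² = 16.0000

Frequency domain:
(1/6)Σ|X[k]|² = (1/6)(|8|² + |-2.5000+0.8660i|² + |-2.5000-0.8660i|² + |2|² + |-2.5000+0.8660i|² + |-2.5000-0.8660i|²) = (1/6)·96.0000 = 16.0000

Both sides agree, confirming Parseval's theorem.

Σ|x[n]|² = (1/N)Σ|X[k]|² = 16.0000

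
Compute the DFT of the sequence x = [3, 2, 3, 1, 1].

X[k] = Σ(n=0 to 4) x[n] · ω_5^(nk)
where ω_5 = e^(-2πi/5)

Computing each X[k]:
X[0] = 10
X[1] = 0.6910-2.1266i
X[2] = 1.8090+1.3143i
X[3] = 1.8090-1.3143i
X[4] = 0.6910+2.1266i

X = [10, 0.6910-2.1266i, 1.8090+1.3143i, 1.8090-1.3143i, 0.6910+2.1266i]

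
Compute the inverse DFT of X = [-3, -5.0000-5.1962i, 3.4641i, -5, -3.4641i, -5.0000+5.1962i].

x[n] = (1/6) Σ(k=0 to 5) X[k] · e^(2πikn/6)

Computing each x[n]:
x[0] = -3
x[1] = 0
x[2] = 2
x[3] = 2
x[4] = -3
x[5] = -1

x = [-3, 0, 2, 2, -3, -1]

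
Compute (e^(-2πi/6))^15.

Since ω_6^6 = 1, powers reduce modulo 6.
15 mod 6 = 3
So ω_6^15 = ω_6^3 = e^(-2πi·3/6)

ω_6^15 = ω_6^3 = -1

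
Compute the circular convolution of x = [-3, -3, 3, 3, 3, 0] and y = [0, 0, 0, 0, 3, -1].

(x ⊛ y)[n] = Σ(m=0 to 5) x[m] · y[(n-m) mod 6]

Computing each output sample:
(x ⊛ y)[0] = 12
(x ⊛ y)[1] = 6
(x ⊛ y)[2] = 6
(x ⊛ y)[3] = -3
(x ⊛ y)[4] = -9
(x ⊛ y)[5] = -6

x ⊛ y = [12, 6, 6, -3, -9, -6]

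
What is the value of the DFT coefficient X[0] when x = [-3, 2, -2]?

X[0] = Σ(n=0 to 2) x[n] · ω_3^0 = Σ x[n]
= (-3) + (2) + (-2)

X[0] = -3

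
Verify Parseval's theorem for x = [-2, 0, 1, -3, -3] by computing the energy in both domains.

Time domain:
Σ|x[n]|² = |-2|² + |0|² + |1|² + |-3|² + |-3|² = 23.0000

Frequency domain:
(1/5)Σ|X[k]|² = (1/5)(|-7|² + |-1.3090-5.2043i|² + |-0.1910+2.0409i|² + |-0.1910-2.0409i|² + |-1.3090+5.2043i|²) = (1/5)·115.0000 = 23.0000

Both sides agree, confirming Parseval's theorem.

Σ|x[n]|² = (1/N)Σ|X[k]|² = 23.0000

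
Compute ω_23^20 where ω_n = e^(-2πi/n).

ω_23^20 = e^(-2πi·20/23)
= cos(-2π·20/23) + i·sin(-2π·20/23)
= cos(-40π/23) + i·sin(-40π/23)

ω_23^20 = cos(-40π/23) + i·sin(-40π/23) = 0.6826+0.7308i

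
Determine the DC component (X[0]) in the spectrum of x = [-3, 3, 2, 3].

X[0] = Σ(n=0 to 3) x[n] · ω_4^0 = Σ x[n]
= (-3) + (3) + (2) + (3)

X[0] = 5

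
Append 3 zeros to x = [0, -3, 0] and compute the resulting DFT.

Original 3-point DFT: [-3, 1.5000+2.5981i, 1.5000-2.5981i]
Zero-padded 6-point DFT provides frequency interpolation.

DFT_6([x, 0, ...]) = [-3, -1.5000+2.5981i, 1.5000+2.5981i, 3, 1.5000-2.5981i, -1.5000-2.5981i]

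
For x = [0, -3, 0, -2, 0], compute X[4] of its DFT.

X[4] = Σ(n=0 to 4) x[n] · ω_5^(4n) where ω_5 = e^(-2πi/5)
= (0)·ω_5^0 + (-3)·ω_5^4 + (0)·ω_5^8 + (-2)·ω_5^12 + (0)·ω_5^16

X[4] = 0.6910-1.6776i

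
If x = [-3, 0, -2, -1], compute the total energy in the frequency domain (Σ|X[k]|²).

Parseval: Σ|x[n]|² = (1/N)Σ|X[k]|², so Σ|X[k]|² = N·Σ|x[n]|² = 4·14.0000

Σ|X[k]|² = N·Σ|x[n]|² = 4·14.0000 = 56.0000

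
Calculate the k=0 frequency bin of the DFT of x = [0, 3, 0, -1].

X[0] = Σ(n=0 to 3) x[n] · ω_4^0 = Σ x[n]
= (0) + (3) + (0) + (-1)

X[0] = 2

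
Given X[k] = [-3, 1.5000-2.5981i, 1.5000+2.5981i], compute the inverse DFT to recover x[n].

x[n] = (1/3) Σ(k=0 to 2) X[k] · e^(2πikn/3)

Computing each x[n]:
x[0] = 0
x[1] = 0
x[2] = -3

x = [0, 0, -3]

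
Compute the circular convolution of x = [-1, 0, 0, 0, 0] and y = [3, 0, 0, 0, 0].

(x ⊛ y)[n] = Σ(m=0 to 4) x[m] · y[(n-m) mod 5]

Computing each output sample:
(x ⊛ y)[0] = -3
(x ⊛ y)[1] = 0
(x ⊛ y)[2] = 0
(x ⊛ y)[3] = 0
(x ⊛ y)[4] = 0

x ⊛ y = [-3, 0, 0, 0, 0]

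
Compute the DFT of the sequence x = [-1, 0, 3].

X[k] = Σ(n=0 to 2) x[n] · ω_3^(nk)
where ω_3 = e^(-2πi/3)

Computing each X[k]:
X[0] = 2
X[1] = -2.5000+2.5981i
X[2] = -2.5000-2.5981i

X = [2, -2.5000+2.5981i, -2.5000-2.5981i]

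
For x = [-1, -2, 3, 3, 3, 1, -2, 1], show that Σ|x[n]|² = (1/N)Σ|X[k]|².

Time domain:
Σ|x[n]|² = |-1|² + |-2|² + |3|² + |3|² + |3|² + |1|² + |-2|² + |1|² = 38.0000

Frequency domain:
(1/8)Σ|X[k]|² = (1/8)(|6|² + |-7.5355-4.2929i|² + |1+5i|² + |-0.4645+5.7071i|² + |0|² + |-0.4645-5.7071i|² + |1-5i|² + |-7.5355+4.2929i|²) = (1/8)·304.0000 = 38.0000

Both sides agree, confirming Parseval's theorem.

Σ|x[n]|² = (1/N)Σ|X[k]|² = 38.0000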